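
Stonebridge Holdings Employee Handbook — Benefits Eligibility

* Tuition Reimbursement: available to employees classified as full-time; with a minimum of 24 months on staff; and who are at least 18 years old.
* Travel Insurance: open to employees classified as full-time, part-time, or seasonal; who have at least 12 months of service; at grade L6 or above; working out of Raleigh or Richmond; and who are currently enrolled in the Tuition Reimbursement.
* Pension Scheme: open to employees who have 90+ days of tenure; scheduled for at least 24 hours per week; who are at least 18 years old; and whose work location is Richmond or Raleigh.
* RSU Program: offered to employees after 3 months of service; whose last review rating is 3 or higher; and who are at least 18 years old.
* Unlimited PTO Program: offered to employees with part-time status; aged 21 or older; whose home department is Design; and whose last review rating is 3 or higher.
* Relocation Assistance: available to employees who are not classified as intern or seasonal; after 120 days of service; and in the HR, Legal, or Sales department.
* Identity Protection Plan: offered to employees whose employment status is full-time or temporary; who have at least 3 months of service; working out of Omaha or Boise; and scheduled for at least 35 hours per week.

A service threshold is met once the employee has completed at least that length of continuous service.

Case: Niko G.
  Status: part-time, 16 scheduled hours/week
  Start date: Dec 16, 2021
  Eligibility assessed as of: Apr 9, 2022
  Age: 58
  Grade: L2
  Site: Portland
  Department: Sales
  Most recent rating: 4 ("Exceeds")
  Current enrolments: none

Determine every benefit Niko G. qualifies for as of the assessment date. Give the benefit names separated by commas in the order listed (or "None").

Service from Dec 16, 2021 to Apr 9, 2022: 114 days.
Tuition Reimbursement — status part-time ✗ (requires full-time) → not eligible.
Travel Insurance — status part-time ✓; service 114 days < 12 months (≈360 days) ✗ → not eligible.
Pension Scheme — service 114 days ≥ 90 days ✓; 16 hrs/wk < 24 ✗ → not eligible.
RSU Program — service 114 days ≥ 3 months (≈90 days) ✓; rating 4 ≥ 3 ✓; age 58 ≥ 18 ✓ → eligible.
Unlimited PTO Program — status part-time ✓; age 58 ≥ 21 ✓; dept Sales ✗ → not eligible.
Relocation Assistance — status part-time ✓ (not excluded); service 114 days < 120 days ✗ → not eligible.
Identity Protection Plan — status part-time ✗ (requires full-time or temporary) → not eligible.

RSU Program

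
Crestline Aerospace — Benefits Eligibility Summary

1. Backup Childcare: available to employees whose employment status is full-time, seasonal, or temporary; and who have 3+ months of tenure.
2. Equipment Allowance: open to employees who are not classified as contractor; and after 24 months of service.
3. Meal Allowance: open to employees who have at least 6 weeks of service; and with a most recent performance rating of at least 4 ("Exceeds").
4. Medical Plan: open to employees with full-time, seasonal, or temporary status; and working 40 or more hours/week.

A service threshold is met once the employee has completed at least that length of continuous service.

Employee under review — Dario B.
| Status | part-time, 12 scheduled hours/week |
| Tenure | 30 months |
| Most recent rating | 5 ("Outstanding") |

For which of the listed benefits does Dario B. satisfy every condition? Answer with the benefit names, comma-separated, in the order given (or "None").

Backup Childcare — status part-time ✗ (requires full-time, seasonal, or temporary) → not eligible.
Equipment Allowance — status part-time ✓ (not excluded); service 30 months ≥ 24 months ✓ → eligible.
Meal Allowance — service 30 months ≥ 6 weeks (≈42 days) ✓; rating 5 ≥ 4 ✓ → eligible.
Medical Plan — status part-time ✗ (requires full-time, seasonal, or temporary) → not eligible.

Equipment Allowance, Meal Allowance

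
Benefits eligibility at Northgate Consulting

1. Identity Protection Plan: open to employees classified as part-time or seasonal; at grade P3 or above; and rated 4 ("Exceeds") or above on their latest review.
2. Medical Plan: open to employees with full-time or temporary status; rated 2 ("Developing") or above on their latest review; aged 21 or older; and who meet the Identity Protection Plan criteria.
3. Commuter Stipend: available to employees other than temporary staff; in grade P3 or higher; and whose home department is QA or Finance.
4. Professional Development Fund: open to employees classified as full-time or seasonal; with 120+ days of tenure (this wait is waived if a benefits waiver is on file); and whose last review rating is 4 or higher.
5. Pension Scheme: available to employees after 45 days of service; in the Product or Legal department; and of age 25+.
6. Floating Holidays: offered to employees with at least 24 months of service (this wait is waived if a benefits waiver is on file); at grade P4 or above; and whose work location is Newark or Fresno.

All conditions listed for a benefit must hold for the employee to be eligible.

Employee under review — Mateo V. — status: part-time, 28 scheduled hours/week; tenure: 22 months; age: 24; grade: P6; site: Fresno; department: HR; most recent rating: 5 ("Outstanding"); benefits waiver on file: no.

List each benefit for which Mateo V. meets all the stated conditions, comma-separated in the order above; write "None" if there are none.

Identity Protection Plan

Identity Protection Plan — status part-time ✓; grade P6 ≥ P3 ✓; rating 5 ≥ 4 ✓ → eligible.
Medical Plan — status part-time ✗ (requires full-time or temporary) → not eligible.
Commuter Stipend — status part-time ✓ (not excluded); grade P6 ≥ P3 ✓; dept HR ✗ → not eligible.
Professional Development Fund — status part-time ✗ (requires full-time or seasonal) → not eligible.
Pension Scheme — service 22 months ≥ 45 days ✓; dept HR ✗ → not eligible.
Floating Holidays — no waiver, service 22 months < 24 months ✗ → not eligible.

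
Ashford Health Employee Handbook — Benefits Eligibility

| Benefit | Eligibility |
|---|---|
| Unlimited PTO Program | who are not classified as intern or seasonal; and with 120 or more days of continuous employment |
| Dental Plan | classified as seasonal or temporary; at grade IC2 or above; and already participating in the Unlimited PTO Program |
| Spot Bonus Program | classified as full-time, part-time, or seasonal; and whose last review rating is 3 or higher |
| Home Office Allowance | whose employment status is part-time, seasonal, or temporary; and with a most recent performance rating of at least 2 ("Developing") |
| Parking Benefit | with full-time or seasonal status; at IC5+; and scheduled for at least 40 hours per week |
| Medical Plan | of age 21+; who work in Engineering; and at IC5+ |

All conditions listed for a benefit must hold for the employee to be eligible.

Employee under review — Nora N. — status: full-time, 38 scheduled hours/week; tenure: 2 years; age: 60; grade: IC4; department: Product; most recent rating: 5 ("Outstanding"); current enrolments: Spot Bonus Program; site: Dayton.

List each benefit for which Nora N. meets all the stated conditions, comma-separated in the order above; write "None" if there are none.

Unlimited PTO Program, Spot Bonus Program

Unlimited PTO Program — status full-time ✓ (not excluded); service 2 years ≥ 120 days ✓ → eligible.
Dental Plan — status full-time ✗ (requires seasonal or temporary) → not eligible.
Spot Bonus Program — status full-time ✓; rating 5 ≥ 3 ✓ → eligible.
Home Office Allowance — status full-time ✗ (requires part-time, seasonal, or temporary) → not eligible.
Parking Benefit — status full-time ✓; grade IC4 < IC5 ✗ → not eligible.
Medical Plan — age 60 ≥ 21 ✓; dept Product ✗ → not eligible.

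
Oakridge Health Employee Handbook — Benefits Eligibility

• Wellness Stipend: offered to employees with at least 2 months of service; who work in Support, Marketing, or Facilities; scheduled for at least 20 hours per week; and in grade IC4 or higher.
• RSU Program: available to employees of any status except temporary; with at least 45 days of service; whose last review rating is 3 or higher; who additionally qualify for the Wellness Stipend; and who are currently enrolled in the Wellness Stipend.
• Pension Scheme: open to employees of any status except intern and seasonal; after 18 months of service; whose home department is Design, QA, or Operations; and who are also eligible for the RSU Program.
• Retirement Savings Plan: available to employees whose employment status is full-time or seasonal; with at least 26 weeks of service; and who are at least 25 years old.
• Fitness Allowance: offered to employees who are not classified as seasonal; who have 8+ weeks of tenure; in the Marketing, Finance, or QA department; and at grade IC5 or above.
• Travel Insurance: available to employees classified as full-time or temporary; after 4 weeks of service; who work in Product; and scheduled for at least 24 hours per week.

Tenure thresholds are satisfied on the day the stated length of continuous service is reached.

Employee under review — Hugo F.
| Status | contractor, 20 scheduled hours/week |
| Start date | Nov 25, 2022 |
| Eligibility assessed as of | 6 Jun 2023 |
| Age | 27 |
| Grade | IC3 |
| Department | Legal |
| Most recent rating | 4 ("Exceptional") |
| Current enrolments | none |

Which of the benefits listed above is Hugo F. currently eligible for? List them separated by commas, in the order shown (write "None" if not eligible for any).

None

Service from Nov 25, 2022 to 6 Jun 2023: 193 days.
Wellness Stipend — service 193 days ≥ 2 months (≈60 days) ✓; dept Legal ✗ → not eligible.
RSU Program — status contractor ✓ (not excluded); service 193 days ≥ 45 days ✓; rating 4 ≥ 3 ✓; not eligible for Wellness Stipend ✗ → not eligible.
Pension Scheme — status contractor ✓ (not excluded); service 193 days < 18 months (≈540 days) ✗ → not eligible.
Retirement Savings Plan — status contractor ✗ (requires full-time or seasonal) → not eligible.
Fitness Allowance — status contractor ✓ (not excluded); service 193 days ≥ 8 weeks (≈56 days) ✓; dept Legal ✗ → not eligible.
Travel Insurance — status contractor ✗ (requires full-time or temporary) → not eligible.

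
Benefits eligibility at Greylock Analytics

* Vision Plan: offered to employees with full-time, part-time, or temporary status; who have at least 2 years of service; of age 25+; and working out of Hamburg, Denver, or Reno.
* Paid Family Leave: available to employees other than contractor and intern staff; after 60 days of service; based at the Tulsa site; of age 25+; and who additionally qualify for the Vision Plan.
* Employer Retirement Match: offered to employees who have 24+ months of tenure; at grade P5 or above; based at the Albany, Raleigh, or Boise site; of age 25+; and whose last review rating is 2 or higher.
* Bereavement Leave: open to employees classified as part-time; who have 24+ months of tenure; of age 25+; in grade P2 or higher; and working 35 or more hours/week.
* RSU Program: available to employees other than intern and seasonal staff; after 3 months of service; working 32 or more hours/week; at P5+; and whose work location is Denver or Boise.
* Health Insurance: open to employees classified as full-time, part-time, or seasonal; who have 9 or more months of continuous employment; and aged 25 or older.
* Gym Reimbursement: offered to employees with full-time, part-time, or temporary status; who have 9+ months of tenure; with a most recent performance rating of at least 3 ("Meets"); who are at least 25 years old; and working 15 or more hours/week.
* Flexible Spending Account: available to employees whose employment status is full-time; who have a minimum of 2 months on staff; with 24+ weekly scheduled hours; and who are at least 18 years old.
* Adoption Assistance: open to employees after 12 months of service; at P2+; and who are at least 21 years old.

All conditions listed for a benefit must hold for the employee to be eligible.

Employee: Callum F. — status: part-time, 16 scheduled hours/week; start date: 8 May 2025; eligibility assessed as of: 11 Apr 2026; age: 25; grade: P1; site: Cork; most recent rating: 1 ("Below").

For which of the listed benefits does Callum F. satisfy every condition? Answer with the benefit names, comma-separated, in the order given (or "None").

Health Insurance

Service from 8 May 2025 to 11 Apr 2026: 338 days.
Vision Plan — status part-time ✓; service 338 days < 2 years (≈730 days) ✗ → not eligible.
Paid Family Leave — status part-time ✓ (not excluded); service 338 days ≥ 60 days ✓; site Cork ✗ (not Tulsa) → not eligible.
Employer Retirement Match — service 338 days < 24 months (≈720 days) ✗ → not eligible.
Bereavement Leave — status part-time ✓; service 338 days < 24 months (≈720 days) ✗ → not eligible.
RSU Program — status part-time ✓ (not excluded); service 338 days ≥ 3 months (≈90 days) ✓; 16 hrs/wk < 32 ✗ → not eligible.
Health Insurance — status part-time ✓; service 338 days ≥ 9 months (≈270 days) ✓; age 25 ≥ 25 ✓ → eligible.
Gym Reimbursement — status part-time ✓; service 338 days ≥ 9 months (≈270 days) ✓; rating 1 < 3 ✗ → not eligible.
Flexible Spending Account — status part-time ✗ (requires full-time) → not eligible.
Adoption Assistance — service 338 days < 12 months (≈360 days) ✗ → not eligible.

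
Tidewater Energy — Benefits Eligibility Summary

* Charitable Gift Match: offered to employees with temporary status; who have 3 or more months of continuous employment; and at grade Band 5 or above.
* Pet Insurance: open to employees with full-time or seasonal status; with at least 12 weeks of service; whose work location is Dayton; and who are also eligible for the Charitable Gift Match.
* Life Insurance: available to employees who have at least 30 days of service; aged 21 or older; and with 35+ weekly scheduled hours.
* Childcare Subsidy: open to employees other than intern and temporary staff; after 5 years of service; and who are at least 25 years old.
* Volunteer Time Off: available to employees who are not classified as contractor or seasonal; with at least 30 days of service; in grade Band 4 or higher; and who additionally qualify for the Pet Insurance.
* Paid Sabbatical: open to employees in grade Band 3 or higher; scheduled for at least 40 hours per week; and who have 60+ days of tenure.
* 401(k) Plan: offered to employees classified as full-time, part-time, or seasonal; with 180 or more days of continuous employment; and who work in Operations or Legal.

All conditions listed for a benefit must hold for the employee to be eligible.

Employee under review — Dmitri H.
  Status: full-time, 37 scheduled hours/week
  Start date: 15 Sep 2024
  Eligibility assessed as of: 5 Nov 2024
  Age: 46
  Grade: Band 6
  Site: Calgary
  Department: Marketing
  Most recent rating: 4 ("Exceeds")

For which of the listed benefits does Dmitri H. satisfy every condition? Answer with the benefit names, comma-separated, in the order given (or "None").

Life Insurance

Service from 15 Sep 2024 to 5 Nov 2024: 51 days.
Charitable Gift Match — status full-time ✗ (requires temporary) → not eligible.
Pet Insurance — status full-time ✓; service 51 days < 12 weeks (≈84 days) ✗ → not eligible.
Life Insurance — service 51 days ≥ 30 days ✓; age 46 ≥ 21 ✓; 37 hrs/wk ≥ 35 ✓ → eligible.
Childcare Subsidy — status full-time ✓ (not excluded); service 51 days < 5 years (≈1825 days) ✗ → not eligible.
Volunteer Time Off — status full-time ✓ (not excluded); service 51 days ≥ 30 days ✓; grade Band 6 ≥ Band 4 ✓; not eligible for Pet Insurance ✗ → not eligible.
Paid Sabbatical — grade Band 6 ≥ Band 3 ✓; 37 hrs/wk < 40 ✗ → not eligible.
401(k) Plan — status full-time ✓; service 51 days < 180 days ✗ → not eligible.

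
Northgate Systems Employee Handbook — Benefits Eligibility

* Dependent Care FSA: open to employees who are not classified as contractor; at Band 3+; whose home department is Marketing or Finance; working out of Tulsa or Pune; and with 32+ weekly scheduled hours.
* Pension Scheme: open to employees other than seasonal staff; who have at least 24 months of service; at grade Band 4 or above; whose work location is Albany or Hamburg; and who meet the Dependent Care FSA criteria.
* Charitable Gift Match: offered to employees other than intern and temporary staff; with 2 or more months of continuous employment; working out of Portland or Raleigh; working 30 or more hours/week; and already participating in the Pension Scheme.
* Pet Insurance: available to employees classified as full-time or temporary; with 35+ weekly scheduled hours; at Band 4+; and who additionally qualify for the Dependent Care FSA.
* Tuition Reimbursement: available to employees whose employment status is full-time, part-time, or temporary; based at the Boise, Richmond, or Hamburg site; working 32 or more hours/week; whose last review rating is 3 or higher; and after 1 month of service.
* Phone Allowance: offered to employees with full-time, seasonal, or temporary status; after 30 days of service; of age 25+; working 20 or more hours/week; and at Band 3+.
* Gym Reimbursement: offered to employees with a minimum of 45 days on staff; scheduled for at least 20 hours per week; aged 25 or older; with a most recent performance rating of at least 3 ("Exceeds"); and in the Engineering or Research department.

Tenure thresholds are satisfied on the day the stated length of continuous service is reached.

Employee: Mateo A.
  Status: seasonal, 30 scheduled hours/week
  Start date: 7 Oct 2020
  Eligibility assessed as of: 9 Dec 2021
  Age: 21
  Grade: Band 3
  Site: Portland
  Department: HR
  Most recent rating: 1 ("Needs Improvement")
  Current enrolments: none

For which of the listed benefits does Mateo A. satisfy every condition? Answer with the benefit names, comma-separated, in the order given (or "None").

None

Service from 7 Oct 2020 to 9 Dec 2021: 428 days.
Dependent Care FSA — status seasonal ✓ (not excluded); grade Band 3 ≥ Band 3 ✓; dept HR ✗ → not eligible.
Pension Scheme — status seasonal ✗ (excluded) → not eligible.
Charitable Gift Match — status seasonal ✓ (not excluded); service 428 days ≥ 2 months (≈60 days) ✓; site Portland ✓; 30 hrs/wk ≥ 30 ✓; not enrolled in Pension Scheme ✗ → not eligible.
Pet Insurance — status seasonal ✗ (requires full-time or temporary) → not eligible.
Tuition Reimbursement — status seasonal ✗ (requires full-time, part-time, or temporary) → not eligible.
Phone Allowance — status seasonal ✓; service 428 days ≥ 30 days ✓; age 21 < 25 ✗ → not eligible.
Gym Reimbursement — service 428 days ≥ 45 days ✓; 30 hrs/wk ≥ 20 ✓; age 21 < 25 ✗ → not eligible.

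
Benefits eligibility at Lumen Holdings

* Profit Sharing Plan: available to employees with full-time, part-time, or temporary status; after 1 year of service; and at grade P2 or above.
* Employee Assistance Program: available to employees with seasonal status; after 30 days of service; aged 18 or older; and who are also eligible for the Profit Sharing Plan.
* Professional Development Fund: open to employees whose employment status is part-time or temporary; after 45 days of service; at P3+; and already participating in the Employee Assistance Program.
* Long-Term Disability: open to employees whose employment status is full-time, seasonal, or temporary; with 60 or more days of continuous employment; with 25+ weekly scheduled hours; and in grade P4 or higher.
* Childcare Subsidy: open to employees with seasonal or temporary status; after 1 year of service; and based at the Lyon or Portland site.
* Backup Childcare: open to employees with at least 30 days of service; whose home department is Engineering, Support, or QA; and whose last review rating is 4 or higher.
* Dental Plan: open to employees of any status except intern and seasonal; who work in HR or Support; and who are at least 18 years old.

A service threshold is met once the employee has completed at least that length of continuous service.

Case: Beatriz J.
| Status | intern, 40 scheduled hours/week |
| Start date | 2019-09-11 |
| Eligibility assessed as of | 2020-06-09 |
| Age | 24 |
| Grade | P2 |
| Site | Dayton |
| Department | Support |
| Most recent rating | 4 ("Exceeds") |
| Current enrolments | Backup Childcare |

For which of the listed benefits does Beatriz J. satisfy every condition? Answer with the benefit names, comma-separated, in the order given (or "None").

Backup Childcare

Service from 2019-09-11 to 2020-06-09: 272 days.
Profit Sharing Plan — status intern ✗ (requires full-time, part-time, or temporary) → not eligible.
Employee Assistance Program — status intern ✗ (requires seasonal) → not eligible.
Professional Development Fund — status intern ✗ (requires part-time or temporary) → not eligible.
Long-Term Disability — status intern ✗ (requires full-time, seasonal, or temporary) → not eligible.
Childcare Subsidy — status intern ✗ (requires seasonal or temporary) → not eligible.
Backup Childcare — service 272 days ≥ 30 days ✓; dept Support ✓; rating 4 ≥ 4 ✓ → eligible.
Dental Plan — status intern ✗ (excluded) → not eligible.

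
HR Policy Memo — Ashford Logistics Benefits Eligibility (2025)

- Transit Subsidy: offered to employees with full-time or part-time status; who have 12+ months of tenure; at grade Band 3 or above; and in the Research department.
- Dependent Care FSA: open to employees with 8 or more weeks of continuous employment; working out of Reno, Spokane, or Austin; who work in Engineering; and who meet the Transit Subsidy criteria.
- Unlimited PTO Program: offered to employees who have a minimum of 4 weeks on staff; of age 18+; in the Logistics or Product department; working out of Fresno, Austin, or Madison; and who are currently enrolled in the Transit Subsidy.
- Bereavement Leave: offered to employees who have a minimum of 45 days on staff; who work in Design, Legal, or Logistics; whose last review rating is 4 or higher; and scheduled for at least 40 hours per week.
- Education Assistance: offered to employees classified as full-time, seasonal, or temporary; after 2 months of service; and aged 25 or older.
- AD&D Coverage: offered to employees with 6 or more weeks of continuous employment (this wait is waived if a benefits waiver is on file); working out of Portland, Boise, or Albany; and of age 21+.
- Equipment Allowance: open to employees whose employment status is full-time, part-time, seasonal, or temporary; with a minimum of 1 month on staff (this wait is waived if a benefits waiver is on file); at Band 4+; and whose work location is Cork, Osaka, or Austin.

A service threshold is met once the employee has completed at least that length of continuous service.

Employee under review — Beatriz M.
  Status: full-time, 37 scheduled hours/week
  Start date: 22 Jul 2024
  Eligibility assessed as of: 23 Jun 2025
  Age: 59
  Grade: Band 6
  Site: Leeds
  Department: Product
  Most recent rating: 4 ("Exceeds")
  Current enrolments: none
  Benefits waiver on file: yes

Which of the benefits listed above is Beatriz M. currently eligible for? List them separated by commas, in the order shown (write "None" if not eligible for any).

Education Assistance

Service from 22 Jul 2024 to 23 Jun 2025: 336 days.
Transit Subsidy — status full-time ✓; service 336 days < 12 months (≈360 days) ✗ → not eligible.
Dependent Care FSA — service 336 days ≥ 8 weeks (≈56 days) ✓; site Leeds ✗ (not Reno, Spokane, or Austin) → not eligible.
Unlimited PTO Program — service 336 days ≥ 4 weeks (≈28 days) ✓; age 59 ≥ 18 ✓; dept Product ✓; site Leeds ✗ (not Fresno, Austin, or Madison) → not eligible.
Bereavement Leave — service 336 days ≥ 45 days ✓; dept Product ✗ → not eligible.
Education Assistance — status full-time ✓; service 336 days ≥ 2 months (≈60 days) ✓; age 59 ≥ 25 ✓ → eligible.
AD&D Coverage — benefits waiver on file ✓; site Leeds ✗ (not Portland, Boise, or Albany) → not eligible.
Equipment Allowance — status full-time ✓; benefits waiver on file ✓; grade Band 6 ≥ Band 4 ✓; site Leeds ✗ (not Cork, Osaka, or Austin) → not eligible.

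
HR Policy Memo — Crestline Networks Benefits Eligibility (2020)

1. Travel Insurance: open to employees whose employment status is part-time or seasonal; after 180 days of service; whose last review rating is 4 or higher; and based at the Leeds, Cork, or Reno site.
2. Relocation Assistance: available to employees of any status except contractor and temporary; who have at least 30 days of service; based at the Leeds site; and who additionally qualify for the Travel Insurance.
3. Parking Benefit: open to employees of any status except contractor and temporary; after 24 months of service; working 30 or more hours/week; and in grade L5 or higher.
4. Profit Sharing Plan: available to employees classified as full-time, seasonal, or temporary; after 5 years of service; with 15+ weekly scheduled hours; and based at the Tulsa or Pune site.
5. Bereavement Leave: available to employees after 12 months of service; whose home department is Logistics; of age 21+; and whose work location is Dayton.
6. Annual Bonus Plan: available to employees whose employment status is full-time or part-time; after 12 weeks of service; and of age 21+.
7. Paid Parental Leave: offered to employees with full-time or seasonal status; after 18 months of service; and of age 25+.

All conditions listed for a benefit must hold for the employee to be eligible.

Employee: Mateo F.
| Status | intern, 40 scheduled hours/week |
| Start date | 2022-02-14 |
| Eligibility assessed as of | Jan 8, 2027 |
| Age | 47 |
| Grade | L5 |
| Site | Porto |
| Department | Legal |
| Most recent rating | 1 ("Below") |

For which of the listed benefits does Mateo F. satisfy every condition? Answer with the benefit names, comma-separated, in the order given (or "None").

Service from 2022-02-14 to Jan 8, 2027: 1789 days.
Travel Insurance — status intern ✗ (requires part-time or seasonal) → not eligible.
Relocation Assistance — status intern ✓ (not excluded); service 1789 days ≥ 30 days ✓; site Porto ✗ (not Leeds) → not eligible.
Parking Benefit — status intern ✓ (not excluded); service 1789 days ≥ 24 months (≈720 days) ✓; 40 hrs/wk ≥ 30 ✓; grade L5 ≥ L5 ✓ → eligible.
Profit Sharing Plan — status intern ✗ (requires full-time, seasonal, or temporary) → not eligible.
Bereavement Leave — service 1789 days ≥ 12 months (≈360 days) ✓; dept Legal ✗ → not eligible.
Annual Bonus Plan — status intern ✗ (requires full-time or part-time) → not eligible.
Paid Parental Leave — status intern ✗ (requires full-time or seasonal) → not eligible.

Parking Benefit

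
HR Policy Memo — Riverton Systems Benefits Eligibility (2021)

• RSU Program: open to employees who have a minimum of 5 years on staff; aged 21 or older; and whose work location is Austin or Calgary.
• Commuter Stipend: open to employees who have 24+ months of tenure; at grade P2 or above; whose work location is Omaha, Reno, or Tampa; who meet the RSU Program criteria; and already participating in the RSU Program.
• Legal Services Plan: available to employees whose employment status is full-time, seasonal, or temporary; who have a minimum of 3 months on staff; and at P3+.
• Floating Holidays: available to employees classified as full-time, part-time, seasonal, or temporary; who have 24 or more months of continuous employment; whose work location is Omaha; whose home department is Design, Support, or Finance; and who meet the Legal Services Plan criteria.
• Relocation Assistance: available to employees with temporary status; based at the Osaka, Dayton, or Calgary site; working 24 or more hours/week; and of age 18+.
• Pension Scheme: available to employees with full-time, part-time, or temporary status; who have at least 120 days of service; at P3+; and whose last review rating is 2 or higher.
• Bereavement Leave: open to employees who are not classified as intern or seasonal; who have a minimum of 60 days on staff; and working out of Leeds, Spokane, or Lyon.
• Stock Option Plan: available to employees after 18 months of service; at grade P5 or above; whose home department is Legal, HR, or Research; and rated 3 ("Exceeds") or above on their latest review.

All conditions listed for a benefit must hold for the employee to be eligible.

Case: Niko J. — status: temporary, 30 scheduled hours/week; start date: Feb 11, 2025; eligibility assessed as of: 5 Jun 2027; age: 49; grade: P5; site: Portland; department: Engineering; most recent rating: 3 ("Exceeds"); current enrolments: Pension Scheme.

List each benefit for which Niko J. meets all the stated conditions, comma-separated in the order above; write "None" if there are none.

Service from Feb 11, 2025 to 5 Jun 2027: 844 days.
RSU Program — service 844 days < 5 years (≈1825 days) ✗ → not eligible.
Commuter Stipend — service 844 days ≥ 24 months (≈720 days) ✓; grade P5 ≥ P2 ✓; site Portland ✗ (not Omaha, Reno, or Tampa) → not eligible.
Legal Services Plan — status temporary ✓; service 844 days ≥ 3 months (≈90 days) ✓; grade P5 ≥ P3 ✓ → eligible.
Floating Holidays — status temporary ✓; service 844 days ≥ 24 months (≈720 days) ✓; site Portland ✗ (not Omaha) → not eligible.
Relocation Assistance — status temporary ✓; site Portland ✗ (not Osaka, Dayton, or Calgary) → not eligible.
Pension Scheme — status temporary ✓; service 844 days ≥ 120 days ✓; grade P5 ≥ P3 ✓; rating 3 ≥ 2 ✓ → eligible.
Bereavement Leave — status temporary ✓ (not excluded); service 844 days ≥ 60 days ✓; site Portland ✗ (not Leeds, Spokane, or Lyon) → not eligible.
Stock Option Plan — service 844 days ≥ 18 months (≈540 days) ✓; grade P5 ≥ P5 ✓; dept Engineering ✗ → not eligible.

Legal Services Plan, Pension Scheme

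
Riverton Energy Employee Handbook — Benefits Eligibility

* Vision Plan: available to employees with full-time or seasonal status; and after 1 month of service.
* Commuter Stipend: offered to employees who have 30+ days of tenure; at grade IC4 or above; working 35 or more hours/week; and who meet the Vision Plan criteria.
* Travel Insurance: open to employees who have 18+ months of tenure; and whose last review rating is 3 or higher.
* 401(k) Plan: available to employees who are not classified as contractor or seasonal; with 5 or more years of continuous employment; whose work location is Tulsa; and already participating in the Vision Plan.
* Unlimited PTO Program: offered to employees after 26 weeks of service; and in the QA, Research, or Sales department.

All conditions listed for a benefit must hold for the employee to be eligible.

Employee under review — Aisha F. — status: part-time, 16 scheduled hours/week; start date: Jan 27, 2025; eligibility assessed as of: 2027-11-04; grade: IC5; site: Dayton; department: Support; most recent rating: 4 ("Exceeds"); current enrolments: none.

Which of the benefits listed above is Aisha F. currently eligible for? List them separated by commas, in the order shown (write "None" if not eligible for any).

Travel Insurance

Service from Jan 27, 2025 to 2027-11-04: 1011 days.
Vision Plan — status part-time ✗ (requires full-time or seasonal) → not eligible.
Commuter Stipend — service 1011 days ≥ 30 days ✓; grade IC5 ≥ IC4 ✓; 16 hrs/wk < 35 ✗ → not eligible.
Travel Insurance — service 1011 days ≥ 18 months (≈540 days) ✓; rating 4 ≥ 3 ✓ → eligible.
401(k) Plan — status part-time ✓ (not excluded); service 1011 days < 5 years (≈1825 days) ✗ → not eligible.
Unlimited PTO Program — service 1011 days ≥ 26 weeks (≈182 days) ✓; dept Support ✗ → not eligible.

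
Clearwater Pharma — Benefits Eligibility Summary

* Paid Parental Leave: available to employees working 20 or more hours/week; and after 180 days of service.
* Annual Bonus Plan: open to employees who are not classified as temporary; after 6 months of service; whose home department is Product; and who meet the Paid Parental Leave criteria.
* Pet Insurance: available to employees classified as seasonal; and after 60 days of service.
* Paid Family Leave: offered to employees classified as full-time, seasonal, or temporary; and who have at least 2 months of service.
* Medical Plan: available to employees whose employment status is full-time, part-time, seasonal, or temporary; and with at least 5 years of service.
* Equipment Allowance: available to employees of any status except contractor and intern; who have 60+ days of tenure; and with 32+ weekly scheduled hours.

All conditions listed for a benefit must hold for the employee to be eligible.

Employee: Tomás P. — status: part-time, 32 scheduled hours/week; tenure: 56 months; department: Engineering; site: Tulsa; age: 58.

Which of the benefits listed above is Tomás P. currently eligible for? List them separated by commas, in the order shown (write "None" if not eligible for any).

Paid Parental Leave, Equipment Allowance

Paid Parental Leave — 32 hrs/wk ≥ 20 ✓; service 56 months ≥ 180 days ✓ → eligible.
Annual Bonus Plan — status part-time ✓ (not excluded); service 56 months ≥ 6 months ✓; dept Engineering ✗ → not eligible.
Pet Insurance — status part-time ✗ (requires seasonal) → not eligible.
Paid Family Leave — status part-time ✗ (requires full-time, seasonal, or temporary) → not eligible.
Medical Plan — status part-time ✓; service 56 months < 5 years (≈1825 days) ✗ → not eligible.
Equipment Allowance — status part-time ✓ (not excluded); service 56 months ≥ 60 days ✓; 32 hrs/wk ≥ 32 ✓ → eligible.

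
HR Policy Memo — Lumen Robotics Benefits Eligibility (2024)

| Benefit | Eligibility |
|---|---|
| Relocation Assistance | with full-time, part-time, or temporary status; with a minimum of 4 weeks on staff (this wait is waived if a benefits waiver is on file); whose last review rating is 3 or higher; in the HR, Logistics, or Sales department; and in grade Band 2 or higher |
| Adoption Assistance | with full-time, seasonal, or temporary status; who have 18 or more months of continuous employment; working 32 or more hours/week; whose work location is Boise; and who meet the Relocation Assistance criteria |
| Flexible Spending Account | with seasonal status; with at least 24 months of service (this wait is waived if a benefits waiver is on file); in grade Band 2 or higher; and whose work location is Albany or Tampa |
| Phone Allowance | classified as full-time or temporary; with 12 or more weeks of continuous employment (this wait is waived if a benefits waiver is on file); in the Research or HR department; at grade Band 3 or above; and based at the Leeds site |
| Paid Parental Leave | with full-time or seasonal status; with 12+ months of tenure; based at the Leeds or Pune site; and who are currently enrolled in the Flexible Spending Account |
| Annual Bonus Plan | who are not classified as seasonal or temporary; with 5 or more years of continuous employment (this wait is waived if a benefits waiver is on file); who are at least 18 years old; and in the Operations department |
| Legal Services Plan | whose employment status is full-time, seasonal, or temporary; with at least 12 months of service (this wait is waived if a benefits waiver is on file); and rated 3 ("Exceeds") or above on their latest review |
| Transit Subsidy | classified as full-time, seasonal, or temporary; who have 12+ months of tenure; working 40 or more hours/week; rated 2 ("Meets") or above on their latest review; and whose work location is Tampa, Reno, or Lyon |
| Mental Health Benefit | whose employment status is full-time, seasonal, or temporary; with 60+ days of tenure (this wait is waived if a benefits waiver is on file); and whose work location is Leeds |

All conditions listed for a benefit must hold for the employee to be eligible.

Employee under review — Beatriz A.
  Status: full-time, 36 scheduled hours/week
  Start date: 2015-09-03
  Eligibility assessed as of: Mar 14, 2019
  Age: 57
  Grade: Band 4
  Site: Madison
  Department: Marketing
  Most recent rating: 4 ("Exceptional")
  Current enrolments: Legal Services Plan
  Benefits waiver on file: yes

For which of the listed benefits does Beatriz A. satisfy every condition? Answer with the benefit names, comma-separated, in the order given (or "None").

Legal Services Plan

Service from 2015-09-03 to Mar 14, 2019: 1288 days.
Relocation Assistance — status full-time ✓; benefits waiver on file ✓; rating 4 ≥ 3 ✓; dept Marketing ✗ → not eligible.
Adoption Assistance — status full-time ✓; service 1288 days ≥ 18 months (≈540 days) ✓; 36 hrs/wk ≥ 32 ✓; site Madison ✗ (not Boise) → not eligible.
Flexible Spending Account — status full-time ✗ (requires seasonal) → not eligible.
Phone Allowance — status full-time ✓; benefits waiver on file ✓; dept Marketing ✗ → not eligible.
Paid Parental Leave — status full-time ✓; service 1288 days ≥ 12 months (≈360 days) ✓; site Madison ✗ (not Leeds or Pune) → not eligible.
Annual Bonus Plan — status full-time ✓ (not excluded); benefits waiver on file ✓; age 57 ≥ 18 ✓; dept Marketing ✗ → not eligible.
Legal Services Plan — status full-time ✓; benefits waiver on file ✓; rating 4 ≥ 3 ✓ → eligible.
Transit Subsidy — status full-time ✓; service 1288 days ≥ 12 months (≈360 days) ✓; 36 hrs/wk < 40 ✗ → not eligible.
Mental Health Benefit — status full-time ✓; benefits waiver on file ✓; site Madison ✗ (not Leeds) → not eligible.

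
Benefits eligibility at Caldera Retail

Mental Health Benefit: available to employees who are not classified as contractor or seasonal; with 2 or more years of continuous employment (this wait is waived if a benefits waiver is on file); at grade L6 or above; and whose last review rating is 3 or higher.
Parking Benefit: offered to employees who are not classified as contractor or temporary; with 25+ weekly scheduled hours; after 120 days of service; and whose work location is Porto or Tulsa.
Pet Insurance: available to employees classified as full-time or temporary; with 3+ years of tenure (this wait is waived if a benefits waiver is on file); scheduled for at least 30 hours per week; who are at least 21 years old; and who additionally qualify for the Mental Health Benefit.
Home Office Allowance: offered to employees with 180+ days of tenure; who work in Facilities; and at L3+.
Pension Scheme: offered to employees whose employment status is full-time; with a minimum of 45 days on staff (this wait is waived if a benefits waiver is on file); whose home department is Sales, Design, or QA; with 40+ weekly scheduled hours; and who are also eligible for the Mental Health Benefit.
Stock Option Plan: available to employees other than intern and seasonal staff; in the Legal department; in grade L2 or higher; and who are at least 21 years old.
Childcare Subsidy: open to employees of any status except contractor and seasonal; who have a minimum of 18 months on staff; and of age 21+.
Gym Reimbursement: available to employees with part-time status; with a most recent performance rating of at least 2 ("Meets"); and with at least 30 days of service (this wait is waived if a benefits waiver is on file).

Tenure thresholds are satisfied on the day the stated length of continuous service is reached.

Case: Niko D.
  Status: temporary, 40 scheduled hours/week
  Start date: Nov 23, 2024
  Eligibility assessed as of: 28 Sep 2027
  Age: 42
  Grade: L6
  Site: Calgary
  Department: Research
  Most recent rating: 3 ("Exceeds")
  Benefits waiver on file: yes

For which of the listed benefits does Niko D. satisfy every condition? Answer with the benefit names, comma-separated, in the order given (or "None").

Mental Health Benefit, Pet Insurance, Childcare Subsidy

Service from Nov 23, 2024 to 28 Sep 2027: 1039 days.
Mental Health Benefit — status temporary ✓ (not excluded); benefits waiver on file ✓; grade L6 ≥ L6 ✓; rating 3 ≥ 3 ✓ → eligible.
Parking Benefit — status temporary ✗ (excluded) → not eligible.
Pet Insurance — status temporary ✓; benefits waiver on file ✓; 40 hrs/wk ≥ 30 ✓; age 42 ≥ 21 ✓; eligible for Mental Health Benefit ✓ → eligible.
Home Office Allowance — service 1039 days ≥ 180 days ✓; dept Research ✗ → not eligible.
Pension Scheme — status temporary ✗ (requires full-time) → not eligible.
Stock Option Plan — status temporary ✓ (not excluded); dept Research ✗ → not eligible.
Childcare Subsidy — status temporary ✓ (not excluded); service 1039 days ≥ 18 months (≈540 days) ✓; age 42 ≥ 21 ✓ → eligible.
Gym Reimbursement — status temporary ✗ (requires part-time) → not eligible.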